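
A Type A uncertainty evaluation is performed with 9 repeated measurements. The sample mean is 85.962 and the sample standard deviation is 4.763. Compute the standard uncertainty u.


The standard uncertainty for Type A evaluation is u = s / sqrt(n).
u = 4.763 / sqrt(9)
u = 4.763 / 3.0
u = 1.5877

1.5877


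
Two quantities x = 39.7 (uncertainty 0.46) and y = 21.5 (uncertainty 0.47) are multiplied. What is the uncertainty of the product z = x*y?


For a product z = x*y, the relative uncertainty is:
uz/z = sqrt((ux/x)^2 + (uy/y)^2)
Relative uncertainties: ux/x = 0.46/39.7 = 0.011587
uy/y = 0.47/21.5 = 0.02186
z = 39.7 * 21.5 = 853.6
uz = 853.6 * sqrt(0.011587^2 + 0.02186^2) = 21.118

21.118


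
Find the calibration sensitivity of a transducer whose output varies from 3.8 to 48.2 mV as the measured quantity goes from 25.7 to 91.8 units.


Sensitivity = (y2 - y1) / (x2 - x1).
S = (48.2 - 3.8) / (91.8 - 25.7)
S = 44.4 / 66.1
S = 0.6717 mV/unit

0.6717 mV/unit


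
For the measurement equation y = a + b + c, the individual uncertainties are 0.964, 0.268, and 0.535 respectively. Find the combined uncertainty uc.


For a sum of independent quantities, uc = sqrt(u1^2 + u2^2 + u3^2).
uc = sqrt(0.964^2 + 0.268^2 + 0.535^2)
uc = sqrt(0.929296 + 0.071824 + 0.286225)
uc = 1.1346

1.1346


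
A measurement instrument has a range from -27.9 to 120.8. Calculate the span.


Span = upper range - lower range.
Span = 120.8 - (-27.9)
Span = 148.7

148.7


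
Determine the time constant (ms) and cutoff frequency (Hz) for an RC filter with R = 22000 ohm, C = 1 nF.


Time constant: tau = R * C.
tau = 22000 * 1.00e-09 = 2.2e-05 s
tau = 0.022 ms
Cutoff frequency: fc = 1 / (2*pi*R*C).
fc = 1 / (2*pi*2.2e-05) = 7234.32 Hz

tau = 0.022 ms, fc = 7234.32 Hz


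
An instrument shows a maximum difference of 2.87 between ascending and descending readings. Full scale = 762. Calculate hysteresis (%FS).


Hysteresis = (max difference / full scale) * 100%.
H = (2.87 / 762) * 100
H = 0.377 %FS

0.377 %FS


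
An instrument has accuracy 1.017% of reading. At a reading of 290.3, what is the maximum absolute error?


Absolute error = (accuracy% / 100) * reading.
Error = (1.017 / 100) * 290.3
Error = 0.01017 * 290.3
Error = 2.9524

2.9524


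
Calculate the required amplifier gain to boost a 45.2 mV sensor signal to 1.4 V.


Gain = Vout / Vin (converting to same units).
G = 1.4 V / 45.2 mV
G = 1400.0 mV / 45.2 mV
G = 30.97

30.97


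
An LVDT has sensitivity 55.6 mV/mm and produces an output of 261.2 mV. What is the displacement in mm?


Displacement = Vout / sensitivity.
d = 261.2 / 55.6
d = 4.698 mm

4.698 mm


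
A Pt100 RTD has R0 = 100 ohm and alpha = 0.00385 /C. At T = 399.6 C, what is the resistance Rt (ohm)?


The RTD equation: Rt = R0 * (1 + alpha * T).
Rt = 100 * (1 + 0.00385 * 399.6)
Rt = 100 * (1 + 1.53846)
Rt = 100 * 2.53846
Rt = 253.846 ohm

253.846 ohm


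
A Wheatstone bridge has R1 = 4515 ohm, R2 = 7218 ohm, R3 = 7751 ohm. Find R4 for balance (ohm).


At balance: R1*R4 = R2*R3, so R4 = R2*R3/R1.
R4 = 7218 * 7751 / 4515
R4 = 55946718 / 4515
R4 = 12391.3 ohm

12391.3 ohm


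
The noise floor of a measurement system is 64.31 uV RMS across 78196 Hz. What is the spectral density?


Noise spectral density = Vrms / sqrt(BW).
NSD = 64.31 / sqrt(78196)
NSD = 64.31 / 279.6355
NSD = 0.23 uV/sqrt(Hz)

0.23 uV/sqrt(Hz)


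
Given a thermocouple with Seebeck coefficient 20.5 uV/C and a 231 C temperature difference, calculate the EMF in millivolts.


The thermocouple output V = sensitivity * dT.
V = 20.5 uV/C * 231 C
V = 4735.5 uV
V = 4.736 mV

4.736 mV


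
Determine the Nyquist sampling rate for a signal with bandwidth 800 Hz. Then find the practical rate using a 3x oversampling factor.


By Nyquist theorem, fs_min = 2 * fmax.
fs_min = 2 * 800 = 1600 Hz
Practical rate = 3 * fs_min = 3 * 1600 = 4800 Hz

fs_min = 1600 Hz, fs_practical = 4800 Hz


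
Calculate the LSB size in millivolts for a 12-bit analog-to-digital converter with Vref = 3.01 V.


The resolution (LSB) of an ADC is Vref / 2^n.
LSB = 3.01 / 2^12
LSB = 3.01 / 4096
LSB = 0.00073486 V = 0.73486328 mV

0.73486328 mV


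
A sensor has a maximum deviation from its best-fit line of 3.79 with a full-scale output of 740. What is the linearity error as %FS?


Linearity error = (max deviation / full scale) * 100%.
Linearity = (3.79 / 740) * 100
Linearity = 0.512 %FS

0.512 %FS


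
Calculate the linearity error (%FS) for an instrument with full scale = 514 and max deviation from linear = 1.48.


Linearity error = (max deviation / full scale) * 100%.
Linearity = (1.48 / 514) * 100
Linearity = 0.288 %FS

0.288 %FS


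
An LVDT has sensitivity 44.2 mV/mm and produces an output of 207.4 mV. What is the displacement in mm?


Displacement = Vout / sensitivity.
d = 207.4 / 44.2
d = 4.692 mm

4.692 mm


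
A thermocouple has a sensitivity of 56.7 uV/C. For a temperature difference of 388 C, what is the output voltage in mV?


The thermocouple output V = sensitivity * dT.
V = 56.7 uV/C * 388 C
V = 21999.6 uV
V = 22.0 mV

22.0 mV


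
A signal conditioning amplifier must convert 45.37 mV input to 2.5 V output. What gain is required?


Gain = Vout / Vin (converting to same units).
G = 2.5 V / 45.37 mV
G = 2500.0 mV / 45.37 mV
G = 55.1

55.1


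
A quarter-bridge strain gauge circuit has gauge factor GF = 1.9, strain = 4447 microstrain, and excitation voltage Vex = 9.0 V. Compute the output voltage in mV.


Quarter bridge output: Vout = (GF * epsilon * Vex) / 4.
Vout = (1.9 * 4447e-6 * 9.0) / 4
Vout = 0.0760437 / 4 V
Vout = 0.01901092 V = 19.0109 mV

19.0109 mV


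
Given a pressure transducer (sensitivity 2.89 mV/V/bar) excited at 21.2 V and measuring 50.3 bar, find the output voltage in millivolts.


Output = sensitivity * Vex * P.
Vout = 2.89 * 21.2 * 50.3
Vout = 61.268 * 50.3
Vout = 3081.78 mV

3081.78 mV


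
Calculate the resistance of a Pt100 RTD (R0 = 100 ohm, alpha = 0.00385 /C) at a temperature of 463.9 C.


The RTD equation: Rt = R0 * (1 + alpha * T).
Rt = 100 * (1 + 0.00385 * 463.9)
Rt = 100 * (1 + 1.786015)
Rt = 100 * 2.786015
Rt = 278.601 ohm

278.601 ohm


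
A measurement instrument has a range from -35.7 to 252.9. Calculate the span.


Span = upper range - lower range.
Span = 252.9 - (-35.7)
Span = 288.6

288.6


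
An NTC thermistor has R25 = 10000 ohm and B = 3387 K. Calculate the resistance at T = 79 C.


NTC thermistor equation: Rt = R25 * exp(B * (1/T - 1/T25)).
T in Kelvin: 352.15 K, T25 = 298.15 K
1/T - 1/T25 = 1/352.15 - 1/298.15 = -0.00051432
B * (1/T - 1/T25) = 3387 * -0.00051432 = -1.742
Rt = 10000 * exp(-1.742) = 1751.7 ohm

1751.7 ohm


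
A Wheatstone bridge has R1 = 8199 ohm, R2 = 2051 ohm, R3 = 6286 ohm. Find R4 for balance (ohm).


At balance: R1*R4 = R2*R3, so R4 = R2*R3/R1.
R4 = 2051 * 6286 / 8199
R4 = 12892586 / 8199
R4 = 1572.46 ohm

1572.46 ohm


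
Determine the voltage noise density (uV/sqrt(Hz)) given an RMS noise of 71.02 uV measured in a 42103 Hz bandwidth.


Noise spectral density = Vrms / sqrt(BW).
NSD = 71.02 / sqrt(42103)
NSD = 71.02 / 205.1902
NSD = 0.3461 uV/sqrt(Hz)

0.3461 uV/sqrt(Hz)


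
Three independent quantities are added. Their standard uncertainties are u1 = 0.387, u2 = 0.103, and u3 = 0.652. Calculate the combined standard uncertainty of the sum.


For a sum of independent quantities, uc = sqrt(u1^2 + u2^2 + u3^2).
uc = sqrt(0.387^2 + 0.103^2 + 0.652^2)
uc = sqrt(0.149769 + 0.010609 + 0.425104)
uc = 0.7652

0.7652


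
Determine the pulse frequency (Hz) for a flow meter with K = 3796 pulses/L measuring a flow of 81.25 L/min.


Frequency = K * Q / 60 (converting L/min to L/s).
f = 3796 * 81.25 / 60
f = 308425.0 / 60
f = 5140.42 Hz

5140.42 Hz


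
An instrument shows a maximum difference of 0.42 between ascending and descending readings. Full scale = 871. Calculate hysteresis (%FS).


Hysteresis = (max difference / full scale) * 100%.
H = (0.42 / 871) * 100
H = 0.048 %FS

0.048 %FS


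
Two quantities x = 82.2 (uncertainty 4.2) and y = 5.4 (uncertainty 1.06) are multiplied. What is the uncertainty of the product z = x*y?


For a product z = x*y, the relative uncertainty is:
uz/z = sqrt((ux/x)^2 + (uy/y)^2)
Relative uncertainties: ux/x = 4.2/82.2 = 0.051095
uy/y = 1.06/5.4 = 0.196296
z = 82.2 * 5.4 = 443.9
uz = 443.9 * sqrt(0.051095^2 + 0.196296^2) = 90.035

90.035


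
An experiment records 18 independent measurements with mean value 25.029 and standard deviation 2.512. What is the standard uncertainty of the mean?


The standard uncertainty for Type A evaluation is u = s / sqrt(n).
u = 2.512 / sqrt(18)
u = 2.512 / 4.2426
u = 0.5921

0.5921


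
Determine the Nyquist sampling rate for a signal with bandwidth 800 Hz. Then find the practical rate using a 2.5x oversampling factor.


By Nyquist theorem, fs_min = 2 * fmax.
fs_min = 2 * 800 = 1600 Hz
Practical rate = 2.5 * fs_min = 2.5 * 1600 = 4000 Hz

fs_min = 1600 Hz, fs_practical = 4000 Hz


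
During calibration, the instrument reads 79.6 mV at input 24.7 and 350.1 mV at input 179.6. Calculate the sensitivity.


Sensitivity = (y2 - y1) / (x2 - x1).
S = (350.1 - 79.6) / (179.6 - 24.7)
S = 270.5 / 154.9
S = 1.7463 mV/unit

1.7463 mV/unit


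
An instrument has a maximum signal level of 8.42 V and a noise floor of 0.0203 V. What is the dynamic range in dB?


Dynamic range = 20 * log10(Vmax / Vnoise).
DR = 20 * log10(8.42 / 0.0203)
DR = 20 * log10(414.78)
DR = 52.36 dB

52.36 dB


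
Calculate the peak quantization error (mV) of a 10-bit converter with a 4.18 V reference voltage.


The maximum quantization error is +/- LSB/2.
LSB = Vref / 2^n = 4.18 / 1024 = 0.00408203 V
Max error = LSB / 2 = 0.00408203 / 2 = 0.00204102 V
Max error = 2.041 mV

2.041 mV


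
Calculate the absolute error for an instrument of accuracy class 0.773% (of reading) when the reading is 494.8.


Absolute error = (accuracy% / 100) * reading.
Error = (0.773 / 100) * 494.8
Error = 0.00773 * 494.8
Error = 3.8248

3.8248


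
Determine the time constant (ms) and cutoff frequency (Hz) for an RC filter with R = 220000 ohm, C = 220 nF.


Time constant: tau = R * C.
tau = 220000 * 2.20e-07 = 0.0484 s
tau = 48.4 ms
Cutoff frequency: fc = 1 / (2*pi*R*C).
fc = 1 / (2*pi*0.0484) = 3.29 Hz

tau = 48.4 ms, fc = 3.29 Hz


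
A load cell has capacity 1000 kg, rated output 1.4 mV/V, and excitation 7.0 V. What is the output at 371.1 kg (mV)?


Vout = rated_output * Vex * (load / capacity).
Vout = 1.4 * 7.0 * (371.1 / 1000)
Vout = 1.4 * 7.0 * 0.3711
Vout = 3.637 mV

3.637 mV


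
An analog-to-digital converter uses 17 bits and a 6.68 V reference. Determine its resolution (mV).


The resolution (LSB) of an ADC is Vref / 2^n.
LSB = 6.68 / 2^17
LSB = 6.68 / 131072
LSB = 5.096e-05 V = 0.05096436 mV

0.05096436 mV


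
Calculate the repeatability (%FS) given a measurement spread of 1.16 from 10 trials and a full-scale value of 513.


Repeatability = (spread / full scale) * 100%.
R = (1.16 / 513) * 100
R = 0.226 %FS

0.226 %FS


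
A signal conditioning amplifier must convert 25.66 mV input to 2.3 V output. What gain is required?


Gain = Vout / Vin (converting to same units).
G = 2.3 V / 25.66 mV
G = 2300.0 mV / 25.66 mV
G = 89.63

89.63


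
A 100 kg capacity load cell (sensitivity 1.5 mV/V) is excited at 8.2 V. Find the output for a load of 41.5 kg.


Vout = rated_output * Vex * (load / capacity).
Vout = 1.5 * 8.2 * (41.5 / 100)
Vout = 1.5 * 8.2 * 0.415
Vout = 5.104 mV

5.104 mV


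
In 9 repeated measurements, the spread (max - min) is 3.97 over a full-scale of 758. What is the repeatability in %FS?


Repeatability = (spread / full scale) * 100%.
R = (3.97 / 758) * 100
R = 0.524 %FS

0.524 %FS


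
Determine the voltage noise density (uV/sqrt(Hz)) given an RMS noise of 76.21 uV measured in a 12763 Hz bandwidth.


Noise spectral density = Vrms / sqrt(BW).
NSD = 76.21 / sqrt(12763)
NSD = 76.21 / 112.9734
NSD = 0.6746 uV/sqrt(Hz)

0.6746 uV/sqrt(Hz)


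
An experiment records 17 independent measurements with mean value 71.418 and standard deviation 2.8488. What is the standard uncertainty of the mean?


The standard uncertainty for Type A evaluation is u = s / sqrt(n).
u = 2.8488 / sqrt(17)
u = 2.8488 / 4.1231
u = 0.6909

0.6909


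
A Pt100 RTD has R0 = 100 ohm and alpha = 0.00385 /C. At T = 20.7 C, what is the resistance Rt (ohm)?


The RTD equation: Rt = R0 * (1 + alpha * T).
Rt = 100 * (1 + 0.00385 * 20.7)
Rt = 100 * (1 + 0.079695)
Rt = 100 * 1.079695
Rt = 107.97 ohm

107.97 ohm


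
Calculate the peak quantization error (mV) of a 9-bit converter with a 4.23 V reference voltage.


The maximum quantization error is +/- LSB/2.
LSB = Vref / 2^n = 4.23 / 512 = 0.00826172 V
Max error = LSB / 2 = 0.00826172 / 2 = 0.00413086 V
Max error = 4.1309 mV

4.1309 mV


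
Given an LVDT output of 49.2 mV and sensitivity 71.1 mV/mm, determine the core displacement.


Displacement = Vout / sensitivity.
d = 49.2 / 71.1
d = 0.692 mm

0.692 mm


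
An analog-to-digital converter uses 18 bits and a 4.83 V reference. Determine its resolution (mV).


The resolution (LSB) of an ADC is Vref / 2^n.
LSB = 4.83 / 2^18
LSB = 4.83 / 262144
LSB = 1.842e-05 V = 0.01842499 mV

0.01842499 mV


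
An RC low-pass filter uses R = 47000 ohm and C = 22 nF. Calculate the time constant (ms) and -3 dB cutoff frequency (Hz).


Time constant: tau = R * C.
tau = 47000 * 2.20e-08 = 0.001034 s
tau = 1.034 ms
Cutoff frequency: fc = 1 / (2*pi*R*C).
fc = 1 / (2*pi*0.001034) = 153.92 Hz

tau = 1.034 ms, fc = 153.92 Hz


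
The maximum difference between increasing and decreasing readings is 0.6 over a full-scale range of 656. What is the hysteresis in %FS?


Hysteresis = (max difference / full scale) * 100%.
H = (0.6 / 656) * 100
H = 0.091 %FS

0.091 %FS


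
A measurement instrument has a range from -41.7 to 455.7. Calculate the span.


Span = upper range - lower range.
Span = 455.7 - (-41.7)
Span = 497.4

497.4


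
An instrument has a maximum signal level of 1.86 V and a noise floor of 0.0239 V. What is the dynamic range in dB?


Dynamic range = 20 * log10(Vmax / Vnoise).
DR = 20 * log10(1.86 / 0.0239)
DR = 20 * log10(77.82)
DR = 37.82 dB

37.82 dB


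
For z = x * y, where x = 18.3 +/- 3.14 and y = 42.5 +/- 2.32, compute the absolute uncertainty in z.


For a product z = x*y, the relative uncertainty is:
uz/z = sqrt((ux/x)^2 + (uy/y)^2)
Relative uncertainties: ux/x = 3.14/18.3 = 0.171585
uy/y = 2.32/42.5 = 0.054588
z = 18.3 * 42.5 = 777.8
uz = 777.8 * sqrt(0.171585^2 + 0.054588^2) = 140.041

140.041


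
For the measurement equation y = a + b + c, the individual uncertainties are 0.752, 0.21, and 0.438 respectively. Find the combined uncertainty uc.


For a sum of independent quantities, uc = sqrt(u1^2 + u2^2 + u3^2).
uc = sqrt(0.752^2 + 0.21^2 + 0.438^2)
uc = sqrt(0.565504 + 0.0441 + 0.191844)
uc = 0.8952

0.8952


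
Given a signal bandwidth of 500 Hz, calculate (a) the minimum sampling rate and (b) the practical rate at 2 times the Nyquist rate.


By Nyquist theorem, fs_min = 2 * fmax.
fs_min = 2 * 500 = 1000 Hz
Practical rate = 2 * fs_min = 2 * 1000 = 2000 Hz

fs_min = 1000 Hz, fs_practical = 2000 Hz


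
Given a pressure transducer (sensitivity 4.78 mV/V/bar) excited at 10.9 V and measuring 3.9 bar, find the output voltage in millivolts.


Output = sensitivity * Vex * P.
Vout = 4.78 * 10.9 * 3.9
Vout = 52.102 * 3.9
Vout = 203.2 mV

203.2 mV


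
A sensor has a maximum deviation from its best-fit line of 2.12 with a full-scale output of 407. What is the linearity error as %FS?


Linearity error = (max deviation / full scale) * 100%.
Linearity = (2.12 / 407) * 100
Linearity = 0.521 %FS

0.521 %FS


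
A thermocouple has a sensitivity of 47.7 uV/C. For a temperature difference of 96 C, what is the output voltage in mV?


The thermocouple output V = sensitivity * dT.
V = 47.7 uV/C * 96 C
V = 4579.2 uV
V = 4.579 mV

4.579 mV


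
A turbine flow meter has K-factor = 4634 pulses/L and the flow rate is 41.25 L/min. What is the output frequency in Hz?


Frequency = K * Q / 60 (converting L/min to L/s).
f = 4634 * 41.25 / 60
f = 191152.5 / 60
f = 3185.88 Hz

3185.88 Hz


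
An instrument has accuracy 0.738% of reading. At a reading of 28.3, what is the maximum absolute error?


Absolute error = (accuracy% / 100) * reading.
Error = (0.738 / 100) * 28.3
Error = 0.00738 * 28.3
Error = 0.2089

0.2089


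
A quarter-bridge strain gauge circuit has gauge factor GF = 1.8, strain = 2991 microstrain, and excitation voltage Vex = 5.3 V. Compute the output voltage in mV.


Quarter bridge output: Vout = (GF * epsilon * Vex) / 4.
Vout = (1.8 * 2991e-6 * 5.3) / 4
Vout = 0.02853414 / 4 V
Vout = 0.00713353 V = 7.1335 mV

7.1335 mV


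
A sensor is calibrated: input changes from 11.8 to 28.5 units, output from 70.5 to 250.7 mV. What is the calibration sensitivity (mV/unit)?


Sensitivity = (y2 - y1) / (x2 - x1).
S = (250.7 - 70.5) / (28.5 - 11.8)
S = 180.2 / 16.7
S = 10.7904 mV/unit

10.7904 mV/unit


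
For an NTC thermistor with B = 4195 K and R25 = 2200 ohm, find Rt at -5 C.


NTC thermistor equation: Rt = R25 * exp(B * (1/T - 1/T25)).
T in Kelvin: 268.15 K, T25 = 298.15 K
1/T - 1/T25 = 1/268.15 - 1/298.15 = 0.00037524
B * (1/T - 1/T25) = 4195 * 0.00037524 = 1.5741
Rt = 2200 * exp(1.5741) = 10618.4 ohm

10618.4 ohm


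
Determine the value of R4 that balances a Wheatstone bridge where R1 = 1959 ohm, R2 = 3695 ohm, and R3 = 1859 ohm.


At balance: R1*R4 = R2*R3, so R4 = R2*R3/R1.
R4 = 3695 * 1859 / 1959
R4 = 6869005 / 1959
R4 = 3506.38 ohm

3506.38 ohm


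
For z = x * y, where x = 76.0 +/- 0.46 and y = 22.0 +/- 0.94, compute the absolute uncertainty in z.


For a product z = x*y, the relative uncertainty is:
uz/z = sqrt((ux/x)^2 + (uy/y)^2)
Relative uncertainties: ux/x = 0.46/76.0 = 0.006053
uy/y = 0.94/22.0 = 0.042727
z = 76.0 * 22.0 = 1672.0
uz = 1672.0 * sqrt(0.006053^2 + 0.042727^2) = 72.153

72.153


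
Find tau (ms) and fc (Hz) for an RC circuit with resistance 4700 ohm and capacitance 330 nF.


Time constant: tau = R * C.
tau = 4700 * 3.30e-07 = 0.001551 s
tau = 1.551 ms
Cutoff frequency: fc = 1 / (2*pi*R*C).
fc = 1 / (2*pi*0.001551) = 102.61 Hz

tau = 1.551 ms, fc = 102.61 Hz


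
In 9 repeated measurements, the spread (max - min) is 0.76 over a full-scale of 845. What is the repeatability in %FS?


Repeatability = (spread / full scale) * 100%.
R = (0.76 / 845) * 100
R = 0.09 %FS

0.09 %FS


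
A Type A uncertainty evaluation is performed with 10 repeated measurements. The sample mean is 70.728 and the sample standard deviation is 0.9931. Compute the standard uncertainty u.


The standard uncertainty for Type A evaluation is u = s / sqrt(n).
u = 0.9931 / sqrt(10)
u = 0.9931 / 3.1623
u = 0.314

0.314


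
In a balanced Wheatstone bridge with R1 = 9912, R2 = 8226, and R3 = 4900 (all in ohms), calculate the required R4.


At balance: R1*R4 = R2*R3, so R4 = R2*R3/R1.
R4 = 8226 * 4900 / 9912
R4 = 40307400 / 9912
R4 = 4066.53 ohm

4066.53 ohm


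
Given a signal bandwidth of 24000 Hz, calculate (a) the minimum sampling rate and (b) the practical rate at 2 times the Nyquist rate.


By Nyquist theorem, fs_min = 2 * fmax.
fs_min = 2 * 24000 = 48000 Hz
Practical rate = 2 * fs_min = 2 * 48000 = 96000 Hz

fs_min = 48000 Hz, fs_practical = 96000 Hz


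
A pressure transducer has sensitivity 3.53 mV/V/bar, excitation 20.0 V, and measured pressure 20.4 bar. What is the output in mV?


Output = sensitivity * Vex * P.
Vout = 3.53 * 20.0 * 20.4
Vout = 70.6 * 20.4
Vout = 1440.24 mV

1440.24 mV


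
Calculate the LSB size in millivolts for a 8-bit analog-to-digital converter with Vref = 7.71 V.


The resolution (LSB) of an ADC is Vref / 2^n.
LSB = 7.71 / 2^8
LSB = 7.71 / 256
LSB = 0.03011719 V = 30.1171875 mV

30.1171875 mV


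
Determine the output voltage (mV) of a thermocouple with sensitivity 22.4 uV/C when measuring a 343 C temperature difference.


The thermocouple output V = sensitivity * dT.
V = 22.4 uV/C * 343 C
V = 7683.2 uV
V = 7.683 mV

7.683 mV


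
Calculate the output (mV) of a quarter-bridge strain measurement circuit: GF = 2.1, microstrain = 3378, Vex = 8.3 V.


Quarter bridge output: Vout = (GF * epsilon * Vex) / 4.
Vout = (2.1 * 3378e-6 * 8.3) / 4
Vout = 0.05887854 / 4 V
Vout = 0.01471964 V = 14.7196 mV

14.7196 mV


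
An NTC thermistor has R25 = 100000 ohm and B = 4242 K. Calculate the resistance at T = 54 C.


NTC thermistor equation: Rt = R25 * exp(B * (1/T - 1/T25)).
T in Kelvin: 327.15 K, T25 = 298.15 K
1/T - 1/T25 = 1/327.15 - 1/298.15 = -0.00029731
B * (1/T - 1/T25) = 4242 * -0.00029731 = -1.2612
Rt = 100000 * exp(-1.2612) = 28331.1 ohm

28331.1 ohm


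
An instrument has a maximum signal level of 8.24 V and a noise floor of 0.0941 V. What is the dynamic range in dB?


Dynamic range = 20 * log10(Vmax / Vnoise).
DR = 20 * log10(8.24 / 0.0941)
DR = 20 * log10(87.57)
DR = 38.85 dB

38.85 dB


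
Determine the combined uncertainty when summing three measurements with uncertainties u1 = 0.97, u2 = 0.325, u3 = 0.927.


For a sum of independent quantities, uc = sqrt(u1^2 + u2^2 + u3^2).
uc = sqrt(0.97^2 + 0.325^2 + 0.927^2)
uc = sqrt(0.9409 + 0.105625 + 0.859329)
uc = 1.3805

1.3805


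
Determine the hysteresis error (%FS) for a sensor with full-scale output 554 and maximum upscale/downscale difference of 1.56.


Hysteresis = (max difference / full scale) * 100%.
H = (1.56 / 554) * 100
H = 0.282 %FS

0.282 %FS


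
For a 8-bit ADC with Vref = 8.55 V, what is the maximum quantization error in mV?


The maximum quantization error is +/- LSB/2.
LSB = Vref / 2^n = 8.55 / 256 = 0.03339844 V
Max error = LSB / 2 = 0.03339844 / 2 = 0.01669922 V
Max error = 16.6992 mV

16.6992 mV


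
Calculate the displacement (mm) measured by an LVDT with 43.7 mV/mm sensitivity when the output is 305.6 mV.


Displacement = Vout / sensitivity.
d = 305.6 / 43.7
d = 6.993 mm

6.993 mm


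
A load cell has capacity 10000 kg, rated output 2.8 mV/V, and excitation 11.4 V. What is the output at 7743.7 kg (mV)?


Vout = rated_output * Vex * (load / capacity).
Vout = 2.8 * 11.4 * (7743.7 / 10000)
Vout = 2.8 * 11.4 * 0.77437
Vout = 24.718 mV

24.718 mV


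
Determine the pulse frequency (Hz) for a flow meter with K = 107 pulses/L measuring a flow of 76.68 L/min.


Frequency = K * Q / 60 (converting L/min to L/s).
f = 107 * 76.68 / 60
f = 8204.76 / 60
f = 136.75 Hz

136.75 Hz


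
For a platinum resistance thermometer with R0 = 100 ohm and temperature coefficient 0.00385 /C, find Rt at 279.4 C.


The RTD equation: Rt = R0 * (1 + alpha * T).
Rt = 100 * (1 + 0.00385 * 279.4)
Rt = 100 * (1 + 1.07569)
Rt = 100 * 2.07569
Rt = 207.569 ohm

207.569 ohm


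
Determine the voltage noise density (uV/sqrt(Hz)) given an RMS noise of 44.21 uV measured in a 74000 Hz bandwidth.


Noise spectral density = Vrms / sqrt(BW).
NSD = 44.21 / sqrt(74000)
NSD = 44.21 / 272.0294
NSD = 0.1625 uV/sqrt(Hz)

0.1625 uV/sqrt(Hz)


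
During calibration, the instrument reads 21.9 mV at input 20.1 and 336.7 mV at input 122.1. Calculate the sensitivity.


Sensitivity = (y2 - y1) / (x2 - x1).
S = (336.7 - 21.9) / (122.1 - 20.1)
S = 314.8 / 102.0
S = 3.0863 mV/unit

3.0863 mV/unit


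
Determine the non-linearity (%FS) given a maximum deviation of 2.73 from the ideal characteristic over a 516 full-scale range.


Linearity error = (max deviation / full scale) * 100%.
Linearity = (2.73 / 516) * 100
Linearity = 0.529 %FS

0.529 %FS


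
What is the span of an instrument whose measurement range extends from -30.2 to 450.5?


Span = upper range - lower range.
Span = 450.5 - (-30.2)
Span = 480.7

480.7


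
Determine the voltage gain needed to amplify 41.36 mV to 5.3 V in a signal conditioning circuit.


Gain = Vout / Vin (converting to same units).
G = 5.3 V / 41.36 mV
G = 5300.0 mV / 41.36 mV
G = 128.14

128.14


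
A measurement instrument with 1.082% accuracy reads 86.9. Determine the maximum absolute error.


Absolute error = (accuracy% / 100) * reading.
Error = (1.082 / 100) * 86.9
Error = 0.01082 * 86.9
Error = 0.9403

0.9403


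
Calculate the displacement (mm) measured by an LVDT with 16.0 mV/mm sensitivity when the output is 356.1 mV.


Displacement = Vout / sensitivity.
d = 356.1 / 16.0
d = 22.256 mm

22.256 mm


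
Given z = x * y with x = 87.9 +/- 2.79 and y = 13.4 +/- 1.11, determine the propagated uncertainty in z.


For a product z = x*y, the relative uncertainty is:
uz/z = sqrt((ux/x)^2 + (uy/y)^2)
Relative uncertainties: ux/x = 2.79/87.9 = 0.031741
uy/y = 1.11/13.4 = 0.082836
z = 87.9 * 13.4 = 1177.9
uz = 1177.9 * sqrt(0.031741^2 + 0.082836^2) = 104.486

104.486


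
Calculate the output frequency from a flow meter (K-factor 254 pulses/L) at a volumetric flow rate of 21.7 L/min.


Frequency = K * Q / 60 (converting L/min to L/s).
f = 254 * 21.7 / 60
f = 5511.8 / 60
f = 91.86 Hz

91.86 Hz


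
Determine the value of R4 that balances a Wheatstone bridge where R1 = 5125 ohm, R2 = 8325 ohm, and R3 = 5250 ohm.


At balance: R1*R4 = R2*R3, so R4 = R2*R3/R1.
R4 = 8325 * 5250 / 5125
R4 = 43706250 / 5125
R4 = 8528.05 ohm

8528.05 ohm


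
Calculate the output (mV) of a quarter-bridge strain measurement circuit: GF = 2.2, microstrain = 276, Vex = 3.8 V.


Quarter bridge output: Vout = (GF * epsilon * Vex) / 4.
Vout = (2.2 * 276e-6 * 3.8) / 4
Vout = 0.00230736 / 4 V
Vout = 0.00057684 V = 0.5768 mV

0.5768 mV


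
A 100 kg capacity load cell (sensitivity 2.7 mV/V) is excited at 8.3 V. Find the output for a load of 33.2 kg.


Vout = rated_output * Vex * (load / capacity).
Vout = 2.7 * 8.3 * (33.2 / 100)
Vout = 2.7 * 8.3 * 0.332
Vout = 7.44 mV

7.44 mV


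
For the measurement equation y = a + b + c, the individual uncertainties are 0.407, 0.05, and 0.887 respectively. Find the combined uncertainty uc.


For a sum of independent quantities, uc = sqrt(u1^2 + u2^2 + u3^2).
uc = sqrt(0.407^2 + 0.05^2 + 0.887^2)
uc = sqrt(0.165649 + 0.0025 + 0.786769)
uc = 0.9772

0.9772


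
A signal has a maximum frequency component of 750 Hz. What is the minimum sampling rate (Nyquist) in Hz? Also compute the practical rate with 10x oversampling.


By Nyquist theorem, fs_min = 2 * fmax.
fs_min = 2 * 750 = 1500 Hz
Practical rate = 10 * fs_min = 10 * 1500 = 15000 Hz

fs_min = 1500 Hz, fs_practical = 15000 Hz


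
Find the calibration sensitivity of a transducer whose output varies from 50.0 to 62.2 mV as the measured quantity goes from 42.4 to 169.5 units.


Sensitivity = (y2 - y1) / (x2 - x1).
S = (62.2 - 50.0) / (169.5 - 42.4)
S = 12.2 / 127.1
S = 0.096 mV/unit

0.096 mV/unit


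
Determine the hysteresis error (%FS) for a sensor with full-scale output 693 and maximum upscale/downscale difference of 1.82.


Hysteresis = (max difference / full scale) * 100%.
H = (1.82 / 693) * 100
H = 0.263 %FS

0.263 %FS


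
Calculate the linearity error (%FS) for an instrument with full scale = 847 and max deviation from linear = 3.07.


Linearity error = (max deviation / full scale) * 100%.
Linearity = (3.07 / 847) * 100
Linearity = 0.362 %FS

0.362 %FS


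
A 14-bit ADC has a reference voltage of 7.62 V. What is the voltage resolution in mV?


The resolution (LSB) of an ADC is Vref / 2^n.
LSB = 7.62 / 2^14
LSB = 7.62 / 16384
LSB = 0.00046509 V = 0.46508789 mV

0.46508789 mV


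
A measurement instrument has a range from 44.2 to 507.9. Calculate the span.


Span = upper range - lower range.
Span = 507.9 - (44.2)
Span = 463.7

463.7


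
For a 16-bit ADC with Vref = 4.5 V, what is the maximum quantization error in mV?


The maximum quantization error is +/- LSB/2.
LSB = Vref / 2^n = 4.5 / 65536 = 6.866e-05 V
Max error = LSB / 2 = 6.866e-05 / 2 = 3.433e-05 V
Max error = 0.0343 mV

0.0343 mV


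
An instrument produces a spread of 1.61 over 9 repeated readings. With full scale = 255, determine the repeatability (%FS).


Repeatability = (spread / full scale) * 100%.
R = (1.61 / 255) * 100
R = 0.631 %FS

0.631 %FS


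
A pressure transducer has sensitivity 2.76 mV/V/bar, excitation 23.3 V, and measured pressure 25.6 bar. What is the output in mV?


Output = sensitivity * Vex * P.
Vout = 2.76 * 23.3 * 25.6
Vout = 64.308 * 25.6
Vout = 1646.28 mV

1646.28 mV


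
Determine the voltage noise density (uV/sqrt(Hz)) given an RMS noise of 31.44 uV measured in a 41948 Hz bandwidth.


Noise spectral density = Vrms / sqrt(BW).
NSD = 31.44 / sqrt(41948)
NSD = 31.44 / 204.8121
NSD = 0.1535 uV/sqrt(Hz)

0.1535 uV/sqrt(Hz)


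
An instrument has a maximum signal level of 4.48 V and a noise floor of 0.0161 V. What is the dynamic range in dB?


Dynamic range = 20 * log10(Vmax / Vnoise).
DR = 20 * log10(4.48 / 0.0161)
DR = 20 * log10(278.26)
DR = 48.89 dB

48.89 dB


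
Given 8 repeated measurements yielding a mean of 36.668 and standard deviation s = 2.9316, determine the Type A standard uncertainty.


The standard uncertainty for Type A evaluation is u = s / sqrt(n).
u = 2.9316 / sqrt(8)
u = 2.9316 / 2.8284
u = 1.0365

1.0365


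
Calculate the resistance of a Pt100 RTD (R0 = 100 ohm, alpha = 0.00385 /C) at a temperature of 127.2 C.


The RTD equation: Rt = R0 * (1 + alpha * T).
Rt = 100 * (1 + 0.00385 * 127.2)
Rt = 100 * (1 + 0.48972)
Rt = 100 * 1.48972
Rt = 148.972 ohm

148.972 ohm


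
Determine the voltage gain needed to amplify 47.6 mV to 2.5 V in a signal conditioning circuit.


Gain = Vout / Vin (converting to same units).
G = 2.5 V / 47.6 mV
G = 2500.0 mV / 47.6 mV
G = 52.52

52.52


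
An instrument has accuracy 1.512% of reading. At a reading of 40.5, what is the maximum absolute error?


Absolute error = (accuracy% / 100) * reading.
Error = (1.512 / 100) * 40.5
Error = 0.01512 * 40.5
Error = 0.6124

0.6124


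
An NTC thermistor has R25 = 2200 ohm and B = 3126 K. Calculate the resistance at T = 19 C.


NTC thermistor equation: Rt = R25 * exp(B * (1/T - 1/T25)).
T in Kelvin: 292.15 K, T25 = 298.15 K
1/T - 1/T25 = 1/292.15 - 1/298.15 = 6.888e-05
B * (1/T - 1/T25) = 3126 * 6.888e-05 = 0.2153
Rt = 2200 * exp(0.2153) = 2728.6 ohm

2728.6 ohm


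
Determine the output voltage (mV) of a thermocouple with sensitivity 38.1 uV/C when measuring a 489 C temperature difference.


The thermocouple output V = sensitivity * dT.
V = 38.1 uV/C * 489 C
V = 18630.9 uV
V = 18.631 mV

18.631 mV


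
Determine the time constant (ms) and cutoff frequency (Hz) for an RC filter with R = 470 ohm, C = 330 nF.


Time constant: tau = R * C.
tau = 470 * 3.30e-07 = 0.0001551 s
tau = 0.1551 ms
Cutoff frequency: fc = 1 / (2*pi*R*C).
fc = 1 / (2*pi*0.0001551) = 1026.14 Hz

tau = 0.1551 ms, fc = 1026.14 Hz


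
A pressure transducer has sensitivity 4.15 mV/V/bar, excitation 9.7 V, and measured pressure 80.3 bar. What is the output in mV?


Output = sensitivity * Vex * P.
Vout = 4.15 * 9.7 * 80.3
Vout = 40.255 * 80.3
Vout = 3232.48 mV

3232.48 mV


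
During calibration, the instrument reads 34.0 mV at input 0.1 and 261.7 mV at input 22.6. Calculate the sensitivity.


Sensitivity = (y2 - y1) / (x2 - x1).
S = (261.7 - 34.0) / (22.6 - 0.1)
S = 227.7 / 22.5
S = 10.12 mV/unit

10.12 mV/unit


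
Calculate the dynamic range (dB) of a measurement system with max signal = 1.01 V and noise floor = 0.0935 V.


Dynamic range = 20 * log10(Vmax / Vnoise).
DR = 20 * log10(1.01 / 0.0935)
DR = 20 * log10(10.8)
DR = 20.67 dB

20.67 dB


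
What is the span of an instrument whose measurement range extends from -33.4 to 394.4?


Span = upper range - lower range.
Span = 394.4 - (-33.4)
Span = 427.8

427.8


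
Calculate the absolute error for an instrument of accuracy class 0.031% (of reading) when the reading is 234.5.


Absolute error = (accuracy% / 100) * reading.
Error = (0.031 / 100) * 234.5
Error = 0.00031 * 234.5
Error = 0.0727

0.0727


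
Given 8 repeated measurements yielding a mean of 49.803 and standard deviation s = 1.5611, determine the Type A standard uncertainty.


The standard uncertainty for Type A evaluation is u = s / sqrt(n).
u = 1.5611 / sqrt(8)
u = 1.5611 / 2.8284
u = 0.5519

0.5519


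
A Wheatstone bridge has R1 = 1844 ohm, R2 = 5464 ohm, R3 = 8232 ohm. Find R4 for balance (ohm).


At balance: R1*R4 = R2*R3, so R4 = R2*R3/R1.
R4 = 5464 * 8232 / 1844
R4 = 44979648 / 1844
R4 = 24392.43 ohm

24392.43 ohm


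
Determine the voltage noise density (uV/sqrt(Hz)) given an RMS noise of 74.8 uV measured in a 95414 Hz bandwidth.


Noise spectral density = Vrms / sqrt(BW).
NSD = 74.8 / sqrt(95414)
NSD = 74.8 / 308.8916
NSD = 0.2422 uV/sqrt(Hz)

0.2422 uV/sqrt(Hz)


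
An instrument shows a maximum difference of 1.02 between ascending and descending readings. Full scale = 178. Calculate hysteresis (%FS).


Hysteresis = (max difference / full scale) * 100%.
H = (1.02 / 178) * 100
H = 0.573 %FS

0.573 %FS


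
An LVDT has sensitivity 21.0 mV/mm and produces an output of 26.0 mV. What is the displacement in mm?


Displacement = Vout / sensitivity.
d = 26.0 / 21.0
d = 1.238 mm

1.238 mm


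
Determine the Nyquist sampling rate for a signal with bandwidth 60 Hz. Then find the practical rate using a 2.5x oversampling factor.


By Nyquist theorem, fs_min = 2 * fmax.
fs_min = 2 * 60 = 120 Hz
Practical rate = 2.5 * fs_min = 2.5 * 120 = 300 Hz

fs_min = 120 Hz, fs_practical = 300 Hz


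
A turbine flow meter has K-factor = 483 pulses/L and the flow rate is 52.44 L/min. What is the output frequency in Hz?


Frequency = K * Q / 60 (converting L/min to L/s).
f = 483 * 52.44 / 60
f = 25328.52 / 60
f = 422.14 Hz

422.14 Hz


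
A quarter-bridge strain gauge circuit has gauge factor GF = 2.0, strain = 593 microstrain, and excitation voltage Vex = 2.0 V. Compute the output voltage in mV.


Quarter bridge output: Vout = (GF * epsilon * Vex) / 4.
Vout = (2.0 * 593e-6 * 2.0) / 4
Vout = 0.002372 / 4 V
Vout = 0.000593 V = 0.593 mV

0.593 mV


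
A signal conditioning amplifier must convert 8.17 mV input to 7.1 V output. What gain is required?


Gain = Vout / Vin (converting to same units).
G = 7.1 V / 8.17 mV
G = 7100.0 mV / 8.17 mV
G = 869.03

869.03


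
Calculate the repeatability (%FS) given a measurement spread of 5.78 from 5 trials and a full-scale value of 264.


Repeatability = (spread / full scale) * 100%.
R = (5.78 / 264) * 100
R = 2.189 %FS

2.189 %FS


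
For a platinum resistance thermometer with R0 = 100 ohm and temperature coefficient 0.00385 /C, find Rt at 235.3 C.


The RTD equation: Rt = R0 * (1 + alpha * T).
Rt = 100 * (1 + 0.00385 * 235.3)
Rt = 100 * (1 + 0.905905)
Rt = 100 * 1.905905
Rt = 190.591 ohm

190.591 ohm


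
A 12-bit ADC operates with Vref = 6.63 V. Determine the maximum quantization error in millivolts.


The maximum quantization error is +/- LSB/2.
LSB = Vref / 2^n = 6.63 / 4096 = 0.00161865 V
Max error = LSB / 2 = 0.00161865 / 2 = 0.00080933 V
Max error = 0.8093 mV

0.8093 mV


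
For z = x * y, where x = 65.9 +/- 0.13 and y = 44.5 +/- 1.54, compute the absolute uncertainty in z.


For a product z = x*y, the relative uncertainty is:
uz/z = sqrt((ux/x)^2 + (uy/y)^2)
Relative uncertainties: ux/x = 0.13/65.9 = 0.001973
uy/y = 1.54/44.5 = 0.034607
z = 65.9 * 44.5 = 2932.6
uz = 2932.6 * sqrt(0.001973^2 + 0.034607^2) = 101.651

101.651


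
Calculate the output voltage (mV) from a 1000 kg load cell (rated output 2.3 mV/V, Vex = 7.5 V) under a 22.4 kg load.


Vout = rated_output * Vex * (load / capacity).
Vout = 2.3 * 7.5 * (22.4 / 1000)
Vout = 2.3 * 7.5 * 0.0224
Vout = 0.386 mV

0.386 mV


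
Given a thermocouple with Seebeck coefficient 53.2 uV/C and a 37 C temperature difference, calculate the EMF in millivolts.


The thermocouple output V = sensitivity * dT.
V = 53.2 uV/C * 37 C
V = 1968.4 uV
V = 1.968 mV

1.968 mV


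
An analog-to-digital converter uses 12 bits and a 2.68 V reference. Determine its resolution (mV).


The resolution (LSB) of an ADC is Vref / 2^n.
LSB = 2.68 / 2^12
LSB = 2.68 / 4096
LSB = 0.0006543 V = 0.65429688 mV

0.65429688 mV


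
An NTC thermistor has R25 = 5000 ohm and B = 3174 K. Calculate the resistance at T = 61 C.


NTC thermistor equation: Rt = R25 * exp(B * (1/T - 1/T25)).
T in Kelvin: 334.15 K, T25 = 298.15 K
1/T - 1/T25 = 1/334.15 - 1/298.15 = -0.00036135
B * (1/T - 1/T25) = 3174 * -0.00036135 = -1.1469
Rt = 5000 * exp(-1.1469) = 1588.1 ohm

1588.1 ohm


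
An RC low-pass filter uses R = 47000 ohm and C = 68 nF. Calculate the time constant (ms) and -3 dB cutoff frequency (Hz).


Time constant: tau = R * C.
tau = 47000 * 6.80e-08 = 0.003196 s
tau = 3.196 ms
Cutoff frequency: fc = 1 / (2*pi*R*C).
fc = 1 / (2*pi*0.003196) = 49.8 Hz

tau = 3.196 ms, fc = 49.8 Hz


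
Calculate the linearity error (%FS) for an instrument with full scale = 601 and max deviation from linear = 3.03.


Linearity error = (max deviation / full scale) * 100%.
Linearity = (3.03 / 601) * 100
Linearity = 0.504 %FS

0.504 %FS


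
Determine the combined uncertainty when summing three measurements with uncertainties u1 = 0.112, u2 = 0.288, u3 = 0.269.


For a sum of independent quantities, uc = sqrt(u1^2 + u2^2 + u3^2).
uc = sqrt(0.112^2 + 0.288^2 + 0.269^2)
uc = sqrt(0.012544 + 0.082944 + 0.072361)
uc = 0.4097

0.4097


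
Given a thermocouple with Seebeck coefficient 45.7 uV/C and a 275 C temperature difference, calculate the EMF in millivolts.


The thermocouple output V = sensitivity * dT.
V = 45.7 uV/C * 275 C
V = 12567.5 uV
V = 12.568 mV

12.568 mV


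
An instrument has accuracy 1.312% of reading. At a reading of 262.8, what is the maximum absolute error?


Absolute error = (accuracy% / 100) * reading.
Error = (1.312 / 100) * 262.8
Error = 0.01312 * 262.8
Error = 3.4479

3.4479


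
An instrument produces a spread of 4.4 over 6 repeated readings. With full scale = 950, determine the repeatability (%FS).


Repeatability = (spread / full scale) * 100%.
R = (4.4 / 950) * 100
R = 0.463 %FS

0.463 %FS


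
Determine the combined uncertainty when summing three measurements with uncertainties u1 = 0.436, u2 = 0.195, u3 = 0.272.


For a sum of independent quantities, uc = sqrt(u1^2 + u2^2 + u3^2).
uc = sqrt(0.436^2 + 0.195^2 + 0.272^2)
uc = sqrt(0.190096 + 0.038025 + 0.073984)
uc = 0.5496

0.5496


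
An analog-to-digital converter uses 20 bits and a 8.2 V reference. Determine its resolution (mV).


The resolution (LSB) of an ADC is Vref / 2^n.
LSB = 8.2 / 2^20
LSB = 8.2 / 1048576
LSB = 7.82e-06 V = 0.00782013 mV

0.00782013 mV


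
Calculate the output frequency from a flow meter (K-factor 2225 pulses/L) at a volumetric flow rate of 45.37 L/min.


Frequency = K * Q / 60 (converting L/min to L/s).
f = 2225 * 45.37 / 60
f = 100948.25 / 60
f = 1682.47 Hz

1682.47 Hz


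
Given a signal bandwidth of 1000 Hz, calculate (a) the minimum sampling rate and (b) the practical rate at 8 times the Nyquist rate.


By Nyquist theorem, fs_min = 2 * fmax.
fs_min = 2 * 1000 = 2000 Hz
Practical rate = 8 * fs_min = 8 * 2000 = 16000 Hz

fs_min = 2000 Hz, fs_practical = 16000 Hz


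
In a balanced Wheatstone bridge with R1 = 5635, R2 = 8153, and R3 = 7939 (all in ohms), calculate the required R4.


At balance: R1*R4 = R2*R3, so R4 = R2*R3/R1.
R4 = 8153 * 7939 / 5635
R4 = 64726667 / 5635
R4 = 11486.54 ohm

11486.54 ohm


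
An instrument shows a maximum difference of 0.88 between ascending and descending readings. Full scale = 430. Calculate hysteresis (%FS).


Hysteresis = (max difference / full scale) * 100%.
H = (0.88 / 430) * 100
H = 0.205 %FS

0.205 %FS


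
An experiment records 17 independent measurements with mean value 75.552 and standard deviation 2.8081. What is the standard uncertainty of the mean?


The standard uncertainty for Type A evaluation is u = s / sqrt(n).
u = 2.8081 / sqrt(17)
u = 2.8081 / 4.1231
u = 0.6811

0.6811
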